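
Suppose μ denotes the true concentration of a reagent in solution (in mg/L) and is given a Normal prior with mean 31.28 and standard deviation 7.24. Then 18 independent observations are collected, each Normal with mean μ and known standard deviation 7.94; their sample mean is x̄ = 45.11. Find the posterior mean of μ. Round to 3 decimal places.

With known σ, the Normal prior is conjugate. Weight on the data is w = (n/σ²)/(n/σ² + 1/τ₀²) = 0.285517/(0.285517+0.0190776) = 0.93737.
Posterior mean = w·x̄ + (1−w)·μ₀ = 0.93737·45.11 + 0.062633·31.28 = 44.244.

Posterior mean ≈ 44.244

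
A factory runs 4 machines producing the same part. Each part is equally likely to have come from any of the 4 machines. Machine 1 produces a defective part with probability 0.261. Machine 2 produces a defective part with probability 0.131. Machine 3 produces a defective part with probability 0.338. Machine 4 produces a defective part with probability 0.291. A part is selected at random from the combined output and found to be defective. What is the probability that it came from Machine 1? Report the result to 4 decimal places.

Posterior probability ≈ 0.2556

Tabulate prior·likelihood by source: [1] prior 0.25, lik 0.261, product 0.06525; [2] prior 0.25, lik 0.131, product 0.03275; [3] prior 0.25, lik 0.338, product 0.08450; [4] prior 0.25, lik 0.291, product 0.07275.
Normalizing constant = 0.25525; the posterior for Machine 1 is its product over the sum, 0.06525/0.25525 = 0.2556.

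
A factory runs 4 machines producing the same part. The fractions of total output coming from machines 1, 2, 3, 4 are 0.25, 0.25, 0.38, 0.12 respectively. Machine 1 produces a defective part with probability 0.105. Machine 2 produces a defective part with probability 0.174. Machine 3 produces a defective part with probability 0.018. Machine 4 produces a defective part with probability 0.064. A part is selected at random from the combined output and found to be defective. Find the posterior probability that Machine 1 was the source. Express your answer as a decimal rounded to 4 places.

Posterior probability ≈ 0.3115

P(defective|M1) = 0.105; P(defective|M2) = 0.174; P(defective|M3) = 0.018; P(defective|M4) = 0.064.
Prior × likelihood for each source: 0.25·0.105=0.02625, 0.25·0.174=0.04350, 0.38·0.018=0.006840, 0.12·0.064=0.007680. Summing gives P(defective) = 0.084270.
P(Machine 1 | defective) = 0.02625 / 0.084270 = 0.3115.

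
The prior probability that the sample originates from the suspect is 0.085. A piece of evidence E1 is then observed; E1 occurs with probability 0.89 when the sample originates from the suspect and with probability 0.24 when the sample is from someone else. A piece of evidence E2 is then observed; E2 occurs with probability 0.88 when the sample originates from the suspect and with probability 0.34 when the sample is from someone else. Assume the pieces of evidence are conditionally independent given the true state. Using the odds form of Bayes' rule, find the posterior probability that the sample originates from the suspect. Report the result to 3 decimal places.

Posterior probability ≈ 0.471

Prior odds = 0.085/(1−0.085) = 0.092896.
Likelihood ratio for E1 = 0.89/0.24 = 3.7083.
Likelihood ratio for E2 = 0.88/0.34 = 2.5882.
Posterior odds = prior odds × LR₁ × LR₂ = 0.89162.
Posterior probability = odds/(1+odds) = 0.89162/1.8916 = 0.471.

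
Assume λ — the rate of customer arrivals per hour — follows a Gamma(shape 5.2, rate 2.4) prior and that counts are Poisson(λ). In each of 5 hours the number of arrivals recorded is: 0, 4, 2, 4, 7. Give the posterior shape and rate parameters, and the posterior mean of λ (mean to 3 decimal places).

The Poisson likelihood adds the total count to the shape and the number of exposure periods to the rate. Here ∑xᵢ = 17 and n = 5, so shape 5.2→22.2 and rate 2.4→7.4.
E[λ | data] = 22.2/7.4 = 3.000.

Posterior: Gamma(shape=22.2, rate=7.4); mean ≈ 3.000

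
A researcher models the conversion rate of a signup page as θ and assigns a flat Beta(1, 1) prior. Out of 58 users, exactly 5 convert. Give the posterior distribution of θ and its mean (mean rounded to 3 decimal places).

Observing 5 successes and 53 failures updates Beta(1, 1) by adding the success and failure counts to the two shape parameters: α = 1+5 = 6, β = 1+53 = 54.
Posterior mean = α/(α+β) = 6/60 = 0.100.

Posterior: Beta(6, 54); mean ≈ 0.100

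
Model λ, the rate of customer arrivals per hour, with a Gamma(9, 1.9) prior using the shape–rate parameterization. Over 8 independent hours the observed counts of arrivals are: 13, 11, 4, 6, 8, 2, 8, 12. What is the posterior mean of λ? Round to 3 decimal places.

The Poisson likelihood adds the total count to the shape and the number of exposure periods to the rate. Here ∑xᵢ = 64 and n = 8, so shape 9→73 and rate 1.9→9.9.
Posterior mean = shape/rate = 73/9.9 = 7.374.

Posterior mean ≈ 7.374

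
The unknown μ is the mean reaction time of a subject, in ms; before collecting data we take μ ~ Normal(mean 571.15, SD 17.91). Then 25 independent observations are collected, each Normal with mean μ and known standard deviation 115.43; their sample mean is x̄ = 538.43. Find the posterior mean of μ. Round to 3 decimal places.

Posterior mean ≈ 558.856

With known σ, the Normal prior is conjugate. Weight on the data is w = (n/σ²)/(n/σ² + 1/τ₀²) = 0.00187630/(0.00187630+0.00311752) = 0.37572.
Posterior mean = w·x̄ + (1−w)·μ₀ = 0.37572·538.43 + 0.62428·571.15 = 558.856.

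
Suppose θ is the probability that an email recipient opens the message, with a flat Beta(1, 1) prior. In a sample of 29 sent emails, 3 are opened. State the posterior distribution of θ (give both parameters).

Posterior: Beta(4, 27)

The binomial likelihood is conjugate to the Beta prior: with 3 successes and 26 failures, the posterior is Beta(1+3, 1+26) = Beta(4, 27).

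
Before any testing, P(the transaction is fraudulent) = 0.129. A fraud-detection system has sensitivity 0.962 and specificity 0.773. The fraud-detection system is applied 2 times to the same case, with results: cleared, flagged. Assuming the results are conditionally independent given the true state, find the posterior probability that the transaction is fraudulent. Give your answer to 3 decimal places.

With H the event that the transaction is fraudulent, the joint likelihood of the observed sequence is P(data|H) = 0.038·0.962 = 0.036556 and P(data|¬H) = 0.773·0.227 = 0.17547.
Bayes: P(H|data) = 0.129·0.036556 / (0.129·0.036556 + 0.871·0.17547) = 0.0047157/0.15755 = 0.0299.

Posterior P(H) ≈ 0.030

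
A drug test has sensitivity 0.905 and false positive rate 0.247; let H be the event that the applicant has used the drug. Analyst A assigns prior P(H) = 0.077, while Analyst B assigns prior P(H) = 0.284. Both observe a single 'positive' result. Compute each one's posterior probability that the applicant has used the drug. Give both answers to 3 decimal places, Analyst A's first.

Analyst A: 0.234; Analyst B: 0.592

P('+'|H) = 0.905, P('+'|¬H) = 0.247.
Analyst A: numerator 0.905·0.077 = 0.069685; evidence = 0.069685+0.247·0.923 = 0.29767; posterior = 0.234.
Analyst B: numerator 0.905·0.284 = 0.25702; evidence = 0.25702+0.247·0.716 = 0.43387; posterior = 0.592.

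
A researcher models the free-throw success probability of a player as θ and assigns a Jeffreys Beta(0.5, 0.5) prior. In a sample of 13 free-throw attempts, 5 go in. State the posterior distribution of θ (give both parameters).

Observing 5 successes and 8 failures updates Beta(0.5, 0.5) by adding the success and failure counts to the two shape parameters: α = 0.5+5 = 5.5, β = 0.5+8 = 8.5.

Posterior: Beta(5.5, 8.5)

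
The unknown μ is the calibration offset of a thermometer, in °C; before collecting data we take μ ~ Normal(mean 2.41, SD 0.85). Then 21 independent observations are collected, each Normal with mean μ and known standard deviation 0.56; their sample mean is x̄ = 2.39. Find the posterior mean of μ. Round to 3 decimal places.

With known σ, the Normal prior is conjugate. Weight on the data is w = (n/σ²)/(n/σ² + 1/τ₀²) = 66.9643/(66.9643+1.38408) = 0.97975.
Posterior mean = w·x̄ + (1−w)·μ₀ = 0.97975·2.39 + 0.020250·2.41 = 2.390.

Posterior mean ≈ 2.390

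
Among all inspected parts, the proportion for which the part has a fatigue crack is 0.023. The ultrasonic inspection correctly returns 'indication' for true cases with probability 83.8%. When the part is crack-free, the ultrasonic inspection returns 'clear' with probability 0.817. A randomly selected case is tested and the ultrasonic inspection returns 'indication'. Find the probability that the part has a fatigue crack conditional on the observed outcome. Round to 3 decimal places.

Let H be the event that the part has a fatigue crack. P(H) = 0.023, so P(¬H) = 0.977. With E the 'indication' result, P(E|H) = 0.838 and P(E|¬H) = 0.183.
P(E) = 0.838·0.023 + 0.183·0.977 = 0.019274 + 0.17879 = 0.19806.
By Bayes' theorem, P(H|E) = 0.019274 / 0.19806 = 0.097.

P(H | E) ≈ 0.097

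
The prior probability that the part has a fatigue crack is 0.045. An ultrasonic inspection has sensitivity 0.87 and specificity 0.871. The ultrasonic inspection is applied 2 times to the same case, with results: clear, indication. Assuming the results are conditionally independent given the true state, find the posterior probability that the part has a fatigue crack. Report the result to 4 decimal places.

Posterior P(H) ≈ 0.0453

With H the event that the part has a fatigue crack, the joint likelihood of the observed sequence is P(data|H) = 0.13·0.87 = 0.11310 and P(data|¬H) = 0.871·0.129 = 0.11236.
Bayes: P(H|data) = 0.045·0.11310 / (0.045·0.11310 + 0.955·0.11236) = 0.0050895/0.11239 = 0.0453.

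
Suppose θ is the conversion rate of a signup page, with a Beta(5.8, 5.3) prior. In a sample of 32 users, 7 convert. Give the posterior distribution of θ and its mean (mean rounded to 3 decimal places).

Posterior: Beta(12.8, 30.3); mean ≈ 0.297

Observing 7 successes and 25 failures updates Beta(5.8, 5.3) by adding the success and failure counts to the two shape parameters: α = 5.8+7 = 12.8, β = 5.3+25 = 30.3.
Posterior mean = α/(α+β) = 12.8/43.1 = 0.297.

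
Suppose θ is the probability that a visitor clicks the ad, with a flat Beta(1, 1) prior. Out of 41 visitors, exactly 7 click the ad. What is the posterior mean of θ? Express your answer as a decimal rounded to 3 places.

The binomial likelihood is conjugate to the Beta prior: with 7 successes and 34 failures, the posterior is Beta(1+7, 1+34) = Beta(8, 35).
Posterior mean = α/(α+β) = 8/43 = 0.186.

Posterior mean ≈ 0.186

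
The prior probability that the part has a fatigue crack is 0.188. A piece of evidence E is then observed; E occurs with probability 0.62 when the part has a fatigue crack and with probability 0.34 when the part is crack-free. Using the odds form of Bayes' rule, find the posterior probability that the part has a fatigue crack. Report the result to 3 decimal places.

Posterior probability ≈ 0.297

Prior odds = 0.188/(1−0.188) = 0.23153.
Likelihood ratio for E = 0.62/0.34 = 1.8235.
Posterior odds = prior odds × LR = 0.42220.
Posterior probability = odds/(1+odds) = 0.42220/1.4222 = 0.297.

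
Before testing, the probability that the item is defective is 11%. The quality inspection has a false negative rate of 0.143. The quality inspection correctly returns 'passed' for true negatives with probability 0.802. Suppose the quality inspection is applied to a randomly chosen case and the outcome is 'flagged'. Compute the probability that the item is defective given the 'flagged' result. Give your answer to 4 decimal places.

Write H for 'the item is defective'. Prior odds H:¬H = 0.11/0.89 = 0.12360. For the 'flagged' outcome, the likelihood ratio is 0.857/0.198 = 4.3283.
Posterior odds = 0.12360 × 4.3283 = 0.53496, so P(H|E) = 0.53496/(1+0.53496) = 0.3485.

P(H | E) ≈ 0.3485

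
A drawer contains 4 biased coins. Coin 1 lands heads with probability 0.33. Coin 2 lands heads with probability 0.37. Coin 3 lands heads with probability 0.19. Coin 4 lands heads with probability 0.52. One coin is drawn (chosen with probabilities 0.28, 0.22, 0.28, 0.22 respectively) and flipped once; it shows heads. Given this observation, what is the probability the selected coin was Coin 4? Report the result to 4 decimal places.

Posterior probability ≈ 0.3351

P(heads|C1) = 0.33; P(heads|C2) = 0.37; P(heads|C3) = 0.19; P(heads|C4) = 0.52.
Prior × likelihood for each source: 0.28·0.33=0.09240, 0.22·0.37=0.08140, 0.28·0.19=0.05320, 0.22·0.52=0.1144. Summing gives P(heads) = 0.34140.
P(Coin 4 | heads) = 0.1144 / 0.34140 = 0.3351.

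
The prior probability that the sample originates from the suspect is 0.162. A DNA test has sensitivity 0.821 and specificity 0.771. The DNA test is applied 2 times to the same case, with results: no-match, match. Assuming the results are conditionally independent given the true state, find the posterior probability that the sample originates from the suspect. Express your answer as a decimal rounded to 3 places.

Posterior P(H) ≈ 0.139

Let H be the event that the sample originates from the suspect; start with P(H) = 0.162. P('match'|H) = 0.821, P('match'|¬H) = 0.229.
Update on result 1 ('no-match'): P(H) ← 0.179·0.1620 / (0.179·0.1620 + 0.771·0.8380) = 0.028998/0.67510 = 0.0430.
Update on result 2 ('match'): P(H) ← 0.821·0.0430 / (0.821·0.0430 + 0.229·0.9570) = 0.035265/0.25443 = 0.1386.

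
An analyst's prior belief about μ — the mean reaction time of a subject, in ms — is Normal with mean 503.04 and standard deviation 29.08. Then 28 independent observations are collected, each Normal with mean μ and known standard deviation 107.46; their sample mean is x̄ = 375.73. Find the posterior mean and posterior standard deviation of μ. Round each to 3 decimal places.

Posterior mean ≈ 417.465; posterior SD ≈ 16.650

Prior precision 1/τ₀² = 1/29.08² = 0.00118253; data precision n/σ² = 28/107.46² = 0.00242474.
Posterior precision = 0.00118253 + 0.00242474 = 0.00360726, giving posterior SD = 1/√0.00360726 = 16.650.
Posterior mean = (0.00118253·503.04 + 0.00242474·375.73) / 0.00360726 = 417.465.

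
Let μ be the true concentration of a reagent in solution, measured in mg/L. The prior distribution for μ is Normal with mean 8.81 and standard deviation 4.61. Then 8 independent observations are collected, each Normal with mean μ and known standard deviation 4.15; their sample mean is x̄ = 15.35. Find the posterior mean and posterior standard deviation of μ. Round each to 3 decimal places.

Posterior mean ≈ 14.748; posterior SD ≈ 1.398

With known σ, the Normal prior is conjugate. Weight on the data is w = (n/σ²)/(n/σ² + 1/τ₀²) = 0.464509/(0.464509+0.0470542) = 0.90802.
Posterior mean = w·x̄ + (1−w)·μ₀ = 0.90802·15.35 + 0.091981·8.81 = 14.748. Posterior variance = 1/(0.464509+0.0470542) = 1.95479, so SD = 1.398.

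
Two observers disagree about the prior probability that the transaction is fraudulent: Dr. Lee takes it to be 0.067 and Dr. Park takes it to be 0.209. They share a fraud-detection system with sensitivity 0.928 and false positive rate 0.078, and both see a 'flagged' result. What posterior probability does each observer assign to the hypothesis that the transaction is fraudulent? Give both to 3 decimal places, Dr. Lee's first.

The likelihood ratio for a 'flagged' result is 0.928/0.078 = 11.897.
Dr. Lee: prior odds 0.067/0.933 = 0.071811; posterior odds 0.85437; posterior probability 0.461.
Dr. Park: prior odds 0.209/0.791 = 0.26422; posterior odds 3.1436; posterior probability 0.759.

Dr. Lee: 0.461; Dr. Park: 0.759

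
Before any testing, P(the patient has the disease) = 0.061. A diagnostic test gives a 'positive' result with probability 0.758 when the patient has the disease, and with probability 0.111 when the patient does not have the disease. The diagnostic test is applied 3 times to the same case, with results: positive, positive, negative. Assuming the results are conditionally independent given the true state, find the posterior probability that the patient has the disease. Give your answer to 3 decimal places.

Posterior P(H) ≈ 0.452

Let H be the event that the patient has the disease; start with P(H) = 0.061. P('positive'|H) = 0.758, P('positive'|¬H) = 0.111.
Update on result 1 ('positive'): P(H) ← 0.758·0.0610 / (0.758·0.0610 + 0.111·0.9390) = 0.046238/0.15047 = 0.3073.
Update on result 2 ('positive'): P(H) ← 0.758·0.3073 / (0.758·0.3073 + 0.111·0.6927) = 0.23293/0.30982 = 0.7518.
Update on result 3 ('negative'): P(H) ← 0.242·0.7518 / (0.242·0.7518 + 0.889·0.2482) = 0.18194/0.40257 = 0.4520.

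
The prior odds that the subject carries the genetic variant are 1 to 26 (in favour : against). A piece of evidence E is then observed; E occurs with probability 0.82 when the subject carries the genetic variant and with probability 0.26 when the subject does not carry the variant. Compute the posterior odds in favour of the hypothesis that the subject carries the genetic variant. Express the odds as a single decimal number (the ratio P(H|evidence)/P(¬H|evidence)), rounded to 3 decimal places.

Posterior odds ≈ 0.121

Prior odds = 1/26 = 0.038462. In log-odds, ln(0.038462) = -3.2581.
Add log likelihood ratio: ln(3.1538) = 1.1486.
Posterior log-odds = -2.1095, so posterior odds = exp(-2.1095) = 0.12130.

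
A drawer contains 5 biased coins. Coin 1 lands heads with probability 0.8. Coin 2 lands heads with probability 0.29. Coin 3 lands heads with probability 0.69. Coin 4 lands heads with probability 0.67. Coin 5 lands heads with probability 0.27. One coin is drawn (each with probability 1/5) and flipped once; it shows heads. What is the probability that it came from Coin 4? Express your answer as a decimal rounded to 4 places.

P(heads|C1) = 0.8; P(heads|C2) = 0.29; P(heads|C3) = 0.69; P(heads|C4) = 0.67; P(heads|C5) = 0.27.
Prior × likelihood for each source: 0.2·0.8=0.1600, 0.2·0.29=0.05800, 0.2·0.69=0.1380, 0.2·0.67=0.1340, 0.2·0.27=0.05400. Summing gives P(heads) = 0.54400.
P(Coin 4 | heads) = 0.1340 / 0.54400 = 0.2463.

Posterior probability ≈ 0.2463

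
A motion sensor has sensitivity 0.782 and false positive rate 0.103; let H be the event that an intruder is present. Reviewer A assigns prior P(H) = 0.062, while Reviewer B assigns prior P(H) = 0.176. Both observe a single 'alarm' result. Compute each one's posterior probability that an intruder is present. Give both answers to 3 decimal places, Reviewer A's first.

P('+'|H) = 0.782, P('+'|¬H) = 0.103.
Reviewer A: numerator 0.782·0.062 = 0.048484; evidence = 0.048484+0.103·0.938 = 0.14510; posterior = 0.334.
Reviewer B: numerator 0.782·0.176 = 0.13763; evidence = 0.13763+0.103·0.824 = 0.22250; posterior = 0.619.

Reviewer A: 0.334; Reviewer B: 0.619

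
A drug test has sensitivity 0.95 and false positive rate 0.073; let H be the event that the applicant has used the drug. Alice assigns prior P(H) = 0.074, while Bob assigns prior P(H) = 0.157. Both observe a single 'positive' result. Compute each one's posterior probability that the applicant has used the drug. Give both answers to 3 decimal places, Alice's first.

P('+'|H) = 0.95, P('+'|¬H) = 0.073.
Alice: numerator 0.95·0.074 = 0.070300; evidence = 0.070300+0.073·0.926 = 0.13790; posterior = 0.510.
Bob: numerator 0.95·0.157 = 0.14915; evidence = 0.14915+0.073·0.843 = 0.21069; posterior = 0.708.

Alice: 0.510; Bob: 0.708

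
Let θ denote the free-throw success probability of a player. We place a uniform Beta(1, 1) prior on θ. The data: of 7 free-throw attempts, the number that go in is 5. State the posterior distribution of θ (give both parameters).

Posterior: Beta(6, 3)

Observing 5 successes and 2 failures updates Beta(1, 1) by adding the success and failure counts to the two shape parameters: α = 1+5 = 6, β = 1+2 = 3.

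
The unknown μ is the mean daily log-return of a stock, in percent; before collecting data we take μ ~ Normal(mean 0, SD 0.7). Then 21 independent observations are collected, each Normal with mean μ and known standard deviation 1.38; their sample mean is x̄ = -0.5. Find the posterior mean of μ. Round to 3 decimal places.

Prior precision 1/τ₀² = 1/0.7² = 2.04082; data precision n/σ² = 21/1.38² = 11.0271.
Posterior precision = 2.04082 + 11.0271 = 13.0679.
Posterior mean = (2.04082·0 + 11.0271·-0.5) / 13.0679 = -0.422.

Posterior mean ≈ -0.422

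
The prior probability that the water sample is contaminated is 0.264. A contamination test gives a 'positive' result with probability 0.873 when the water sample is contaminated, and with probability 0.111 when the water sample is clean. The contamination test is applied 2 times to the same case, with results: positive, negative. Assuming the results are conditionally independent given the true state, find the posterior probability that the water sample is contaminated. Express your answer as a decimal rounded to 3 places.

With H the event that the water sample is contaminated, the joint likelihood of the observed sequence is P(data|H) = 0.873·0.127 = 0.11087 and P(data|¬H) = 0.111·0.889 = 0.098679.
Bayes: P(H|data) = 0.264·0.11087 / (0.264·0.11087 + 0.736·0.098679) = 0.029270/0.10190 = 0.2872.

Posterior P(H) ≈ 0.287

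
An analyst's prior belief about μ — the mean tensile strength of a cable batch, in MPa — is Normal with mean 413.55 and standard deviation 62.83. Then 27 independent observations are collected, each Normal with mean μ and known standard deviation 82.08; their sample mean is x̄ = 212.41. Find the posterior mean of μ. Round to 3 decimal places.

With known σ, the Normal prior is conjugate. Weight on the data is w = (n/σ²)/(n/σ² + 1/τ₀²) = 0.00400764/(0.00400764+0.00025332) = 0.94055.
Posterior mean = w·x̄ + (1−w)·μ₀ = 0.94055·212.41 + 0.059451·413.55 = 224.368.

Posterior mean ≈ 224.368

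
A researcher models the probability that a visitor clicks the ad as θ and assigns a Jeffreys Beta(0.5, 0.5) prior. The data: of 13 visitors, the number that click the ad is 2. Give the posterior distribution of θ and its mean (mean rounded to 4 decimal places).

Posterior: Beta(2.5, 11.5); mean ≈ 0.1786

The binomial likelihood is conjugate to the Beta prior: with 2 successes and 11 failures, the posterior is Beta(0.5+2, 0.5+11) = Beta(2.5, 11.5).
E[θ | data] = 2.5/(2.5+11.5) = 0.1786.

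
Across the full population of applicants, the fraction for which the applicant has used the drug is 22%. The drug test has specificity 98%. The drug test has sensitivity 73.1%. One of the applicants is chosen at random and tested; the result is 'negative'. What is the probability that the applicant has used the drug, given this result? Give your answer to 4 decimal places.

Write H for 'the applicant has used the drug'. Prior odds H:¬H = 0.22/0.78 = 0.28205. For the 'negative' outcome, the likelihood ratio is 0.269/0.98 = 0.27449.
Posterior odds = 0.28205 × 0.27449 = 0.077420, so P(H|E) = 0.077420/(1+0.077420) = 0.0719.

P(H | E) ≈ 0.0719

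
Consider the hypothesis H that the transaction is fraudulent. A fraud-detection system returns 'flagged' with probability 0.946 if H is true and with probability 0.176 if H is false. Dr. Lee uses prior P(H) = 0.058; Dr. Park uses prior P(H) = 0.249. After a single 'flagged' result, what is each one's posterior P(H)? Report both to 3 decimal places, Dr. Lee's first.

Dr. Lee: 0.249; Dr. Park: 0.641

P('+'|H) = 0.946, P('+'|¬H) = 0.176.
Dr. Lee: numerator 0.946·0.058 = 0.054868; evidence = 0.054868+0.176·0.942 = 0.22066; posterior = 0.249.
Dr. Park: numerator 0.946·0.249 = 0.23555; evidence = 0.23555+0.176·0.751 = 0.36773; posterior = 0.641.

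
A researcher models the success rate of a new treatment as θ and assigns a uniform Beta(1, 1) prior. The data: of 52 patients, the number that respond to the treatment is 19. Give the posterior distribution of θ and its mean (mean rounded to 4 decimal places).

Observing 19 successes and 33 failures updates Beta(1, 1) by adding the success and failure counts to the two shape parameters: α = 1+19 = 20, β = 1+33 = 34.
E[θ | data] = 20/(20+34) = 0.3704.

Posterior: Beta(20, 34); mean ≈ 0.3704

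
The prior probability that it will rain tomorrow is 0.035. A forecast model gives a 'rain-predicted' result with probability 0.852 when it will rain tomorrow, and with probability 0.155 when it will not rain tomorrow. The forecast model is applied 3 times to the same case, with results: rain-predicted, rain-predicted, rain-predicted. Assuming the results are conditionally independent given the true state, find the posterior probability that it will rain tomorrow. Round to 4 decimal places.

With H the event that it will rain tomorrow, the joint likelihood of the observed sequence is P(data|H) = 0.852·0.852·0.852 = 0.61847 and P(data|¬H) = 0.155·0.155·0.155 = 0.0037239.
Bayes: P(H|data) = 0.035·0.61847 / (0.035·0.61847 + 0.965·0.0037239) = 0.021646/0.025240 = 0.8576.

Posterior P(H) ≈ 0.8576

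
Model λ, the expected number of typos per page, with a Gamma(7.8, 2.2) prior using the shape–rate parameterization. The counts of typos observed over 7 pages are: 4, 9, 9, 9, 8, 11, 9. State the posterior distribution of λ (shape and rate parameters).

Total count ∑xᵢ = 59 over n = 7 pages.
Gamma is conjugate to the Poisson likelihood: posterior is Gamma(shape = 7.8+59 = 66.8, rate = 2.2+7 = 9.2).

Posterior: Gamma(shape=66.8, rate=9.2)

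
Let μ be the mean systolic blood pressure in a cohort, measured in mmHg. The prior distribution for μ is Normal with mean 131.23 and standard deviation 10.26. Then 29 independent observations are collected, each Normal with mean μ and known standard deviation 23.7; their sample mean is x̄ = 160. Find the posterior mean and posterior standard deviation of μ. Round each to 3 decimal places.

Posterior mean ≈ 155.529; posterior SD ≈ 4.045

Prior precision 1/τ₀² = 1/10.26² = 0.00949960; data precision n/σ² = 29/23.7² = 0.0516299.
Posterior precision = 0.00949960 + 0.0516299 = 0.0611295, giving posterior SD = 1/√0.0611295 = 4.045.
Posterior mean = (0.00949960·131.23 + 0.0516299·160) / 0.0611295 = 155.529.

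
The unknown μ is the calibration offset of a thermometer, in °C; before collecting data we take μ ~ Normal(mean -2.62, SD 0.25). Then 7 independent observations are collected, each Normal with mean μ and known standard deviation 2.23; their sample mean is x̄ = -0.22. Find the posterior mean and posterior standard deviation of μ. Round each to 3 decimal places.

Prior precision 1/τ₀² = 1/0.25² = 16.0000; data precision n/σ² = 7/2.23² = 1.40763.
Posterior precision = 16.0000 + 1.40763 = 17.4076, giving posterior SD = 1/√17.4076 = 0.240.
Posterior mean = (16.0000·-2.62 + 1.40763·-0.22) / 17.4076 = -2.426.

Posterior mean ≈ -2.426; posterior SD ≈ 0.240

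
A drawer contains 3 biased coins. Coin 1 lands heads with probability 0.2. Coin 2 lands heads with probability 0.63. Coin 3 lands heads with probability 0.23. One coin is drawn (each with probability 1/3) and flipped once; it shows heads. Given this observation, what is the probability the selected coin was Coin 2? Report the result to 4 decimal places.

Posterior probability ≈ 0.5943

P(heads|C1) = 0.2; P(heads|C2) = 0.63; P(heads|C3) = 0.23.
Prior × likelihood for each source: 0.333333·0.2=0.06667, 0.333333·0.63=0.2100, 0.333333·0.23=0.07667. Summing gives P(heads) = 0.35333.
P(Coin 2 | heads) = 0.2100 / 0.35333 = 0.5943.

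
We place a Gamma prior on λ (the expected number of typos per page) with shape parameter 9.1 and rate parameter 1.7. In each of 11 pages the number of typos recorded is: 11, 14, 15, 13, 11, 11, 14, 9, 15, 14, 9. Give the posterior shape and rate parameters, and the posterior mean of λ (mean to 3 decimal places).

The Poisson likelihood adds the total count to the shape and the number of exposure periods to the rate. Here ∑xᵢ = 136 and n = 11, so shape 9.1→145.1 and rate 1.7→12.7.
E[λ | data] = 145.1/12.7 = 11.425.

Posterior: Gamma(shape=145.1, rate=12.7); mean ≈ 11.425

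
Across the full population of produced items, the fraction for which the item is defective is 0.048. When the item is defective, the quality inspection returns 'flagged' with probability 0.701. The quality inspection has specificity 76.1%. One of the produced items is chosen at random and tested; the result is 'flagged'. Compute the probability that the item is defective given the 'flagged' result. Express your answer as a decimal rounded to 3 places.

Write H for 'the item is defective'. Prior odds H:¬H = 0.048/0.952 = 0.050420. For the 'flagged' outcome, the likelihood ratio is 0.701/0.239 = 2.9331.
Posterior odds = 0.050420 × 2.9331 = 0.14789, so P(H|E) = 0.14789/(1+0.14789) = 0.129.

P(H | E) ≈ 0.129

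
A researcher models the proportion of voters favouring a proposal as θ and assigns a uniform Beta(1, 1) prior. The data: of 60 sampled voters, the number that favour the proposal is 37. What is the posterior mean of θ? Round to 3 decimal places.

The binomial likelihood is conjugate to the Beta prior: with 37 successes and 23 failures, the posterior is Beta(1+37, 1+23) = Beta(38, 24).
E[θ | data] = 38/(38+24) = 0.613.

Posterior mean ≈ 0.613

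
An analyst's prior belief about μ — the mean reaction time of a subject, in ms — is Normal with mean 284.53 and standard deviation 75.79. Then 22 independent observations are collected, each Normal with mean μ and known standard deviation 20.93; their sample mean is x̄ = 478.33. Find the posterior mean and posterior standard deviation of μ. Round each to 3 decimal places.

Posterior mean ≈ 477.661; posterior SD ≈ 4.455

Prior precision 1/τ₀² = 1/75.79² = 0.00017409; data precision n/σ² = 22/20.93² = 0.0502209.
Posterior precision = 0.00017409 + 0.0502209 = 0.0503950, giving posterior SD = 1/√0.0503950 = 4.455.
Posterior mean = (0.00017409·284.53 + 0.0502209·478.33) / 0.0503950 = 477.661.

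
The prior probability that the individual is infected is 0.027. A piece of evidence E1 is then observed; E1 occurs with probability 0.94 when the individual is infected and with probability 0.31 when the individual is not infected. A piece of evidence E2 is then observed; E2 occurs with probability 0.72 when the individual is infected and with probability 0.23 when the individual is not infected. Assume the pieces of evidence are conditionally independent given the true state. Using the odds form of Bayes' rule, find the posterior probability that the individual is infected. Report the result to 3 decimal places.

Posterior probability ≈ 0.208

Prior odds = 0.027/(1−0.027) = 0.027749.
Likelihood ratio for E1 = 0.94/0.31 = 3.0323.
Likelihood ratio for E2 = 0.72/0.23 = 3.1304.
Posterior odds = prior odds × LR₁ × LR₂ = 0.26340.
Posterior probability = odds/(1+odds) = 0.26340/1.2634 = 0.208.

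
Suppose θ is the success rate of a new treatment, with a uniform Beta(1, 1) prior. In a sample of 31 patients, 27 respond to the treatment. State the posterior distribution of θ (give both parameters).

Posterior: Beta(28, 5)

Observing 27 successes and 4 failures updates Beta(1, 1) by adding the success and failure counts to the two shape parameters: α = 1+27 = 28, β = 1+4 = 5.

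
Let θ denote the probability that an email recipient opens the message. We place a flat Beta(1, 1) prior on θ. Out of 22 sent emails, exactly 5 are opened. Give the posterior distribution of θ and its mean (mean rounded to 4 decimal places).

The binomial likelihood is conjugate to the Beta prior: with 5 successes and 17 failures, the posterior is Beta(1+5, 1+17) = Beta(6, 18).
Posterior mean = α/(α+β) = 6/24 = 0.2500.

Posterior: Beta(6, 18); mean ≈ 0.2500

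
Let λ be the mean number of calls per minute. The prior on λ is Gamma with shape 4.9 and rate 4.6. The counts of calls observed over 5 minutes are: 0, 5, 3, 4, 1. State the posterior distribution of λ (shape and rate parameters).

Posterior: Gamma(shape=17.9, rate=9.6)

The Poisson likelihood adds the total count to the shape and the number of exposure periods to the rate. Here ∑xᵢ = 13 and n = 5, so shape 4.9→17.9 and rate 4.6→9.6.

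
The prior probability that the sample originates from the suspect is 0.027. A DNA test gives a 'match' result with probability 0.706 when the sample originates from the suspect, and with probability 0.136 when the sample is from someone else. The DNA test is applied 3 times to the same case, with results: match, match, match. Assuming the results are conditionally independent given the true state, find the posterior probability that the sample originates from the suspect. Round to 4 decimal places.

Let H be the event that the sample originates from the suspect; start with P(H) = 0.027. P('match'|H) = 0.706, P('match'|¬H) = 0.136.
Update on result 1 ('match'): P(H) ← 0.706·0.0270 / (0.706·0.0270 + 0.136·0.9730) = 0.019062/0.15139 = 0.1259.
Update on result 2 ('match'): P(H) ← 0.706·0.1259 / (0.706·0.1259 + 0.136·0.8741) = 0.088895/0.20777 = 0.4279.
Update on result 3 ('match'): P(H) ← 0.706·0.4279 / (0.706·0.4279 + 0.136·0.5721) = 0.30206/0.37987 = 0.7952.

Posterior P(H) ≈ 0.7952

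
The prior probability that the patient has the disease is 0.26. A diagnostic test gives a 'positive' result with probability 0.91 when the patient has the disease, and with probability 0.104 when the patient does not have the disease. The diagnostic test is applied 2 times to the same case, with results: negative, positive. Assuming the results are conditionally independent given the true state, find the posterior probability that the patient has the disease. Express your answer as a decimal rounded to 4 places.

Posterior P(H) ≈ 0.2359

Let H be the event that the patient has the disease; start with P(H) = 0.26. P('positive'|H) = 0.91, P('positive'|¬H) = 0.104.
Update on result 1 ('negative'): P(H) ← 0.09·0.2600 / (0.09·0.2600 + 0.896·0.7400) = 0.023400/0.68644 = 0.0341.
Update on result 2 ('positive'): P(H) ← 0.91·0.0341 / (0.91·0.0341 + 0.104·0.9659) = 0.031021/0.13148 = 0.2359.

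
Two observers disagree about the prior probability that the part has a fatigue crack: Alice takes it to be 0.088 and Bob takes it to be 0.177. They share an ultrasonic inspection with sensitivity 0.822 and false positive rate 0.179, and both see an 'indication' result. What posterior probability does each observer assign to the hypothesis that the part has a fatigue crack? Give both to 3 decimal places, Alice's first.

P('+'|H) = 0.822, P('+'|¬H) = 0.179.
Alice: numerator 0.822·0.088 = 0.072336; evidence = 0.072336+0.179·0.912 = 0.23558; posterior = 0.307.
Bob: numerator 0.822·0.177 = 0.14549; evidence = 0.14549+0.179·0.823 = 0.29281; posterior = 0.497.

Alice: 0.307; Bob: 0.497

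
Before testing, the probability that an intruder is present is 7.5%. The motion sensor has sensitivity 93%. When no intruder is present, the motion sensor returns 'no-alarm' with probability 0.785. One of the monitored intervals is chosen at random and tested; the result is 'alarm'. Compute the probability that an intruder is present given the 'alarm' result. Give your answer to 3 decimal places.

Write H for 'an intruder is present'. Prior odds H:¬H = 0.075/0.925 = 0.081081. For the 'alarm' outcome, the likelihood ratio is 0.93/0.215 = 4.3256.
Posterior odds = 0.081081 × 4.3256 = 0.35072, so P(H|E) = 0.35072/(1+0.35072) = 0.260.

P(H | E) ≈ 0.260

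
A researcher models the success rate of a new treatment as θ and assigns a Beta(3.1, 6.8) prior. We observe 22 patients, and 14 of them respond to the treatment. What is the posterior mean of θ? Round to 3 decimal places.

Observing 14 successes and 8 failures updates Beta(3.1, 6.8) by adding the success and failure counts to the two shape parameters: α = 3.1+14 = 17.1, β = 6.8+8 = 14.8.
E[θ | data] = 17.1/(17.1+14.8) = 0.536.

Posterior mean ≈ 0.536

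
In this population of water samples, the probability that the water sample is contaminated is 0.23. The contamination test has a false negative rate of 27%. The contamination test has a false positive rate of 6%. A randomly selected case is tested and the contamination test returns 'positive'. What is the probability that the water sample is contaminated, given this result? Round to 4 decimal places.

Let H be the event that the water sample is contaminated. P(H) = 0.23, so P(¬H) = 0.77. With E the 'positive' result, P(E|H) = 0.73 and P(E|¬H) = 0.06.
P(E) = 0.73·0.23 + 0.06·0.77 = 0.16790 + 0.046200 = 0.21410.
By Bayes' theorem, P(H|E) = 0.16790 / 0.21410 = 0.7842.

P(H | E) ≈ 0.7842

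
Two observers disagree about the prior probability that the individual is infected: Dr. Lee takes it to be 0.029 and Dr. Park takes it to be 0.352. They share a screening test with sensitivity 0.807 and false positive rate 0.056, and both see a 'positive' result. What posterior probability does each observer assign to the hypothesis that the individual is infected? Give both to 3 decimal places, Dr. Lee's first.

Dr. Lee: 0.301; Dr. Park: 0.887

The likelihood ratio for a 'positive' result is 0.807/0.056 = 14.411.
Dr. Lee: prior odds 0.029/0.971 = 0.029866; posterior odds 0.43039; posterior probability 0.301.
Dr. Park: prior odds 0.352/0.648 = 0.54321; posterior odds 7.8280; posterior probability 0.887.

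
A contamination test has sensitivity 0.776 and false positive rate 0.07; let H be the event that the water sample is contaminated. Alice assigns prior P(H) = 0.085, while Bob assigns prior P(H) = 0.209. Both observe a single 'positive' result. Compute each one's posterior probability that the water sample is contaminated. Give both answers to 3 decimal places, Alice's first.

Alice: 0.507; Bob: 0.745

P('+'|H) = 0.776, P('+'|¬H) = 0.07.
Alice: numerator 0.776·0.085 = 0.065960; evidence = 0.065960+0.07·0.915 = 0.13001; posterior = 0.507.
Bob: numerator 0.776·0.209 = 0.16218; evidence = 0.16218+0.07·0.791 = 0.21755; posterior = 0.745.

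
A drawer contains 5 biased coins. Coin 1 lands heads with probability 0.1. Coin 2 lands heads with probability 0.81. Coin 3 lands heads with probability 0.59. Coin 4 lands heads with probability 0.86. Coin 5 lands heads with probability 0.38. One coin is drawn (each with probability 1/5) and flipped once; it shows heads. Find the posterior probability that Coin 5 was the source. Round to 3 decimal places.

Tabulate prior·likelihood by source: [1] prior 0.2, lik 0.1, product 0.02000; [2] prior 0.2, lik 0.81, product 0.1620; [3] prior 0.2, lik 0.59, product 0.1180; [4] prior 0.2, lik 0.86, product 0.1720; [5] prior 0.2, lik 0.38, product 0.07600.
Normalizing constant = 0.54800; the posterior for Coin 5 is its product over the sum, 0.07600/0.54800 = 0.139.

Posterior probability ≈ 0.139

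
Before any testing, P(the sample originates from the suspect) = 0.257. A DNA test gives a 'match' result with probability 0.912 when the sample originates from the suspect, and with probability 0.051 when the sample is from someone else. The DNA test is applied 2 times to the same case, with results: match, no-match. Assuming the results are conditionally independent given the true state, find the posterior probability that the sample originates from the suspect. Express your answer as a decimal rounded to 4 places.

Let H be the event that the sample originates from the suspect; start with P(H) = 0.257. P('match'|H) = 0.912, P('match'|¬H) = 0.051.
Update on result 1 ('match'): P(H) ← 0.912·0.2570 / (0.912·0.2570 + 0.051·0.7430) = 0.23438/0.27228 = 0.8608.
Update on result 2 ('no-match'): P(H) ← 0.088·0.8608 / (0.088·0.8608 + 0.949·0.1392) = 0.075753/0.20783 = 0.3645.

Posterior P(H) ≈ 0.3645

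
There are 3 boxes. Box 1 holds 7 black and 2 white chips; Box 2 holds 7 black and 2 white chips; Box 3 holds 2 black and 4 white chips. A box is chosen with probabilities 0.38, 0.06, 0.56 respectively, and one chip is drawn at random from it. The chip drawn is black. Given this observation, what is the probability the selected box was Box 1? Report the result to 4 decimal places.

Posterior probability ≈ 0.5588

P(black|Box 1) = 0.7778; P(black|Box 2) = 0.7778; P(black|Box 3) = 0.3333.
Prior × likelihood for each source: 0.38·0.7778=0.2956, 0.06·0.7778=0.04667, 0.56·0.3333=0.1867. Summing gives P(black) = 0.52889.
P(Box 1 | black) = 0.2956 / 0.52889 = 0.5588.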